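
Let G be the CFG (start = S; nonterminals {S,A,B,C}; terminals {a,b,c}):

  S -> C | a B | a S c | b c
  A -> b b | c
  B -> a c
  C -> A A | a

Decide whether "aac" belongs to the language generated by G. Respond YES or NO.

CNF form of G:
  S -> A A | T0 T2 | T1 B | T1 X3 | a
  A -> T0 T0 | c
  B -> T1 T2
  C -> A A | a
  T0 -> b
  T1 -> a
  T2 -> c
  X3 -> S T2

Fill CYK table bottom-up:
  cell(0,0) a: {C,S,T1}  orig:{C,S}
  cell(1,1) a: {C,S,T1}  orig:{C,S}
  cell(2,2) c: {A,T2}  orig:{A}
  cell(0,1) aa: ∅
  cell(1,2) ac: {B,X3}  orig:{B}
  cell(0,2) aac: {S}

S ∈ T[0,2] ⇒ YES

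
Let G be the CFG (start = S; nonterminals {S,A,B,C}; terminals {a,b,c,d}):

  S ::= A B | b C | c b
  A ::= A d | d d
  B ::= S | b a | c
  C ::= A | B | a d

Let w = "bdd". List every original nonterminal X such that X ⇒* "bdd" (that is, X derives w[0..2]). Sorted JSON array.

Convert to CNF:
  S -> A B | T1 C | T3 T1
  A -> A T0 | T0 T0
  B -> A B | T1 C | T1 T2 | T3 T1 | c
  C -> A B | A T0 | T0 T0 | T1 C | T1 T2 | T2 T0 | T3 T1 | c
  T0 -> d
  T1 -> b
  T2 -> a
  T3 -> c

Fill CYK table bottom-up (cells [i..j] with 0 ≤ i ≤ j ≤ 2 only):
  [0..0]={T1}  "b"  orig:{}
  [1..1]={T0}  "d"  orig:{}
  [2..2]={T0}  "d"  orig:{}
  [0..1]=∅  "bd"
  [1..2]={A,C}  "dd"
  [0..2]={B,C,S}  "bdd"

Original NTs in T[0,2] deriving "bdd": ["B", "C", "S"]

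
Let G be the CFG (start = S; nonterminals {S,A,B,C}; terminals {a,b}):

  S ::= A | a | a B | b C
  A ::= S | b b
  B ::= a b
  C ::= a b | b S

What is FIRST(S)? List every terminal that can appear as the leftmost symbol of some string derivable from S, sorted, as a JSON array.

FIRST iteration:
iter 1:
  A via A→b b: +{b}
  B via B→a b: +{a}
  C via C→a b: +{a}
  C via C→b S: +{b}
  S via S→A: +{b}
  S via S→a: +{a}
  FIRST[S]={a,b}  FIRST[A]={b}  FIRST[B]={a}  FIRST[C]={a,b}
iter 2:
  A via A→S: +{a}
  FIRST[S]={a,b}  FIRST[A]={a,b}  FIRST[B]={a}  FIRST[C]={a,b}
iter 3: (no change)
  FIRST[S]={a,b}  FIRST[A]={a,b}  FIRST[B]={a}  FIRST[C]={a,b}

FIRST(S) = ["a", "b"]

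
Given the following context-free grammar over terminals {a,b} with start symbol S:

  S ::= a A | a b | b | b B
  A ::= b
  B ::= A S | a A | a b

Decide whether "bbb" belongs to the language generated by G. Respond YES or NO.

Convert to CNF:
  S -> T0 A | T0 T1 | T1 B | b
  A -> b
  B -> A S | T0 A | T0 T1
  T0 -> a
  T1 -> b

CYK fill:
  T[0,0] 'b' = {A,S,T1}  orig:{A,S}
  T[1,1] 'b' = {A,S,T1}  orig:{A,S}
  T[2,2] 'b' = {A,S,T1}  orig:{A,S}
  T[0,1] 'bb' = {B}
  T[1,2] 'bb' = {B}
  T[0,2] 'bbb' = {S}

S ∈ T[0,2] ⇒ YES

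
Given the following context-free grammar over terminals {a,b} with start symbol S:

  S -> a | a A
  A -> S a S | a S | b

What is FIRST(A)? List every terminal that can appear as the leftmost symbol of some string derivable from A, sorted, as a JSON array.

FIRST sets, iterate to fixpoint:
iter 1:
  A via A→a S: +{a}
  A via A→b: +{b}
  S via S→a: +{a}
  S: {a}  A: {a,b}
iter 2: (no change)
  S: {a}  A: {a,b}

FIRST(A) = ["a", "b"]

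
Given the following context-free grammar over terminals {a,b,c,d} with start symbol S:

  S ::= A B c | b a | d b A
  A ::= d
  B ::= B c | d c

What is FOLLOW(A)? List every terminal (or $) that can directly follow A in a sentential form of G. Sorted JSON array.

Compute FIRST by fixpoint:
[1]
  A via A→d: +{d}
  B via B→d c: +{d}
  S via S→A B c: +{d}
  S via S→b a: +{b}
  S: {b,d}  A: {d}  B: {d}
[2] — fixpoint
  S: {b,d}  A: {d}  B: {d}

FOLLOW sets:
seed FOLLOW(S) with $
[1]
  B→B c: FOLLOW(B) ⊇ FIRST(c) = {c}; new: +{c}
  S→A B c: FOLLOW(A) ⊇ FIRST(B) = {d}; new: +{d}
  S→d b A: FOLLOW(A) ⊇ FOLLOW(S) ⊇ {$}; new: +{$}
  FOLLOW[S]={$}  FOLLOW[A]={$,d}  FOLLOW[B]={c}
[2] (no change)
  FOLLOW[S]={$}  FOLLOW[A]={$,d}  FOLLOW[B]={c}

FOLLOW(A) = ["$", "d"]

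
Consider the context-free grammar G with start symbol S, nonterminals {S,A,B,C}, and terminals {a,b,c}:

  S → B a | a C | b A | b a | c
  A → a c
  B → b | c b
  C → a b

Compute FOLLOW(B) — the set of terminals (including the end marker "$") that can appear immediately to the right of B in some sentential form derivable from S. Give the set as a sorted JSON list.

Compute FIRST by fixpoint:
[1]
  A via A→a c: +{a}
  B via B→b: +{b}
  B via B→c b: +{c}
  C via C→a b: +{a}
  S via S→B a: +{b,c}
  S via S→a C: +{a}
  FIRST[S]={a,b,c}  FIRST[A]={a}  FIRST[B]={b,c}  FIRST[C]={a}
[2] done
  FIRST[S]={a,b,c}  FIRST[A]={a}  FIRST[B]={b,c}  FIRST[C]={a}

FOLLOW sets:
initialize: $ ∈ FOLLOW(S)
round 1:
  S→B a: FOLLOW(B) ⊇ FIRST(a) = {a}; new: +{a}
  S→a C: FOLLOW(C) ⊇ FOLLOW(S) ⊇ {$}; new: +{$}
  S→b A: FOLLOW(A) ⊇ FOLLOW(S) ⊇ {$}; new: +{$}
  FOLLOW(S)={$}  FOLLOW(A)={$}  FOLLOW(B)={a}  FOLLOW(C)={$}
round 2: — fixpoint
  FOLLOW(S)={$}  FOLLOW(A)={$}  FOLLOW(B)={a}  FOLLOW(C)={$}

FOLLOW(B) = ["a"]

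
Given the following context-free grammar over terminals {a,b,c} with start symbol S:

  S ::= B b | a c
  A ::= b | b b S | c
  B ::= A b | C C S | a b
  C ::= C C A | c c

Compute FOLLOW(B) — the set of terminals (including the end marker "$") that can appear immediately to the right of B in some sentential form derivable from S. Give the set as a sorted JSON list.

FIRST iteration:
iter 1:
  A via A→b: +{b}
  A via A→c: +{c}
  B via B→A b: +{b,c}
  B via B→a b: +{a}
  C via C→c c: +{c}
  S via S→B b: +{a,b,c}
  S: {a,b,c}  A: {b,c}  B: {a,b,c}  C: {c}
iter 2: done
  S: {a,b,c}  A: {b,c}  B: {a,b,c}  C: {c}

FOLLOW iteration:
initialize: $ ∈ FOLLOW(S)
iter 1:
  B→A b: FOLLOW(A) ⊇ FIRST(b) = {b}; new: +{b}
  B→C C S: FOLLOW(C) ⊇ FIRST(C) = {c}; new: +{c}
  B→C C S: FOLLOW(C) ⊇ FIRST(S) = {a,b,c}; new: +{a,b}
  C→C C A: FOLLOW(A) ⊇ FOLLOW(C) ⊇ {a,b,c}; new: +{a,c}
  S→B b: FOLLOW(B) ⊇ FIRST(b) = {b}; new: +{b}
  FOLLOW(S)={$}  FOLLOW(A)={a,b,c}  FOLLOW(B)={b}  FOLLOW(C)={a,b,c}
iter 2:
  A→b b S: FOLLOW(S) ⊇ FOLLOW(A) ⊇ {a,b,c}; new: +{a,b,c}
  FOLLOW(S)={$,a,b,c}  FOLLOW(A)={a,b,c}  FOLLOW(B)={b}  FOLLOW(C)={a,b,c}
iter 3: (no change)
  FOLLOW(S)={$,a,b,c}  FOLLOW(A)={a,b,c}  FOLLOW(B)={b}  FOLLOW(C)={a,b,c}

FOLLOW(B) = ["b"]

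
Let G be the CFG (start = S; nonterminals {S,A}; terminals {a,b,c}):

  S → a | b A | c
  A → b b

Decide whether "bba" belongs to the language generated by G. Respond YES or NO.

CNF form of G:
  S -> T0 A | a | c
  A -> T0 T0
  T0 -> b

Fill CYK table bottom-up:
  cell(0,0) b: {T0}  orig:{}
  cell(1,1) b: {T0}  orig:{}
  cell(2,2) a: {S}
  cell(0,1) bb: {A}
  cell(1,2) ba: ∅
  cell(0,2) bba: ∅

S ∉ T[0,2] ⇒ NO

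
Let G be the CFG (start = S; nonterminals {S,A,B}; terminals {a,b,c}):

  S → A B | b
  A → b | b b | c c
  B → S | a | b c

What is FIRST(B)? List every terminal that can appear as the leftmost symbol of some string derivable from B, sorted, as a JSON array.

FIRST iteration:
[1]
  A via A→b: +{b}
  A via A→c c: +{c}
  B via B→a: +{a}
  B via B→b c: +{b}
  S via S→A B: +{b,c}
  FIRST[S]={b,c}  FIRST[A]={b,c}  FIRST[B]={a,b}
[2]
  B via B→S: +{c}
  FIRST[S]={b,c}  FIRST[A]={b,c}  FIRST[B]={a,b,c}
[3] (no change)
  FIRST[S]={b,c}  FIRST[A]={b,c}  FIRST[B]={a,b,c}

FIRST(B) = ["a", "b", "c"]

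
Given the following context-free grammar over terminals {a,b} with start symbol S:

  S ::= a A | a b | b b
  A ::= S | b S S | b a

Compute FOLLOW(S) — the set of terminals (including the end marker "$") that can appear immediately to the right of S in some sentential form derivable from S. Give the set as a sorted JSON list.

Compute FIRST by fixpoint:
[1]
  A via A→b S S: +{b}
  S via S→a A: +{a}
  S via S→b b: +{b}
  S: {a,b}  A: {b}
[2]
  A via A→S: +{a}
  S: {a,b}  A: {a,b}
[3] (stable)
  S: {a,b}  A: {a,b}

FOLLOW iteration:
FOLLOW(S) := {$}
round 1:
  A→b S S: FOLLOW(S) ⊇ FIRST(S) = {a,b}; new: +{a,b}
  S→a A: FOLLOW(A) ⊇ FOLLOW(S) ⊇ {$,a,b}; new: +{$,a,b}
  FOLLOW[S]={$,a,b}  FOLLOW[A]={$,a,b}
round 2: — fixpoint
  FOLLOW[S]={$,a,b}  FOLLOW[A]={$,a,b}

FOLLOW(S) = ["$", "a", "b"]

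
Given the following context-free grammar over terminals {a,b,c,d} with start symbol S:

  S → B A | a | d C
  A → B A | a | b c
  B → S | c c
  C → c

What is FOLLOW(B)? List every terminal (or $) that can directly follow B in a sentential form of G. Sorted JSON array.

FIRST iteration:
[1]
  A via A→a: +{a}
  A via A→b c: +{b}
  B via B→c c: +{c}
  C via C→c: +{c}
  S via S→B A: +{c}
  S via S→a: +{a}
  S via S→d C: +{d}
  FIRST[S]={a,c,d}  FIRST[A]={a,b}  FIRST[B]={c}  FIRST[C]={c}
[2]
  A via A→B A: +{c}
  B via B→S: +{a,d}
  FIRST[S]={a,c,d}  FIRST[A]={a,b,c}  FIRST[B]={a,c,d}  FIRST[C]={c}
[3]
  A via A→B A: +{d}
  FIRST[S]={a,c,d}  FIRST[A]={a,b,c,d}  FIRST[B]={a,c,d}  FIRST[C]={c}
[4] (stable)
  FIRST[S]={a,c,d}  FIRST[A]={a,b,c,d}  FIRST[B]={a,c,d}  FIRST[C]={c}

FOLLOW iteration:
initialize: $ ∈ FOLLOW(S)
pass 1:
  A→B A: FOLLOW(B) ⊇ FIRST(A) = {a,b,c,d}; new: +{a,b,c,d}
  B→S: FOLLOW(S) ⊇ FOLLOW(B) ⊇ {a,b,c,d}; new: +{a,b,c,d}
  S→B A: FOLLOW(A) ⊇ FOLLOW(S) ⊇ {$,a,b,c,d}; new: +{$,a,b,c,d}
  S→d C: FOLLOW(C) ⊇ FOLLOW(S) ⊇ {$,a,b,c,d}; new: +{$,a,b,c,d}
  S: {$,a,b,c,d}  A: {$,a,b,c,d}  B: {a,b,c,d}  C: {$,a,b,c,d}
pass 2: (no change)
  S: {$,a,b,c,d}  A: {$,a,b,c,d}  B: {a,b,c,d}  C: {$,a,b,c,d}

FOLLOW(B) = ["a", "b", "c", "d"]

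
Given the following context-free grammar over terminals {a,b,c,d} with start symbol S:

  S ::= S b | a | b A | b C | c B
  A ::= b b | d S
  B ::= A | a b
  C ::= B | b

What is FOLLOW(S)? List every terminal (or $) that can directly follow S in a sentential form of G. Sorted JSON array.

FIRST sets, iterate to fixpoint:
iter 1:
  A via A→b b: +{b}
  A via A→d S: +{d}
  B via B→A: +{b,d}
  B via B→a b: +{a}
  C via C→B: +{a,b,d}
  S via S→a: +{a}
  S via S→b A: +{b}
  S via S→c B: +{c}
  FIRST[S]={a,b,c}  FIRST[A]={b,d}  FIRST[B]={a,b,d}  FIRST[C]={a,b,d}
iter 2: (stable)
  FIRST[S]={a,b,c}  FIRST[A]={b,d}  FIRST[B]={a,b,d}  FIRST[C]={a,b,d}

FOLLOW sets:
initialize: $ ∈ FOLLOW(S)
pass 1:
  S→S b: FOLLOW(S) ⊇ FIRST(b) = {b}; new: +{b}
  S→b A: FOLLOW(A) ⊇ FOLLOW(S) ⊇ {$,b}; new: +{$,b}
  S→b C: FOLLOW(C) ⊇ FOLLOW(S) ⊇ {$,b}; new: +{$,b}
  S→c B: FOLLOW(B) ⊇ FOLLOW(S) ⊇ {$,b}; new: +{$,b}
  S: {$,b}  A: {$,b}  B: {$,b}  C: {$,b}
pass 2: — fixpoint
  S: {$,b}  A: {$,b}  B: {$,b}  C: {$,b}

FOLLOW(S) = ["$", "b"]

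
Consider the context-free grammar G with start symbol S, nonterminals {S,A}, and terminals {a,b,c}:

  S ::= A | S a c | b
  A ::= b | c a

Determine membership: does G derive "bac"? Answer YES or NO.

Convert to CNF:
  S -> S X2 | T0 T1 | b
  A -> T0 T1 | b
  T0 -> c
  T1 -> a
  X2 -> T1 T0

CYK table (by increasing span):
  [0..0]={A,S}  "b"
  [1..1]={T1}  "a"  orig:{}
  [2..2]={T0}  "c"  orig:{}
  [0..1]=∅  "ba"
  [1..2]={X2}  "ac"  orig:{}
  [0..2]={S}  "bac"

S ∈ T[0,2] ⇒ YES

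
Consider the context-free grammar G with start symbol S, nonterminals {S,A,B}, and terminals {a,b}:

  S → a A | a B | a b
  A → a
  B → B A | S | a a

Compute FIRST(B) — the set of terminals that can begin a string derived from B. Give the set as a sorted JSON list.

Compute FIRST by fixpoint:
[1]
  A via A→a: +{a}
  B via B→a a: +{a}
  S via S→a A: +{a}
  FIRST[S]={a}  FIRST[A]={a}  FIRST[B]={a}
[2] — fixpoint
  FIRST[S]={a}  FIRST[A]={a}  FIRST[B]={a}

FIRST(B) = ["a"]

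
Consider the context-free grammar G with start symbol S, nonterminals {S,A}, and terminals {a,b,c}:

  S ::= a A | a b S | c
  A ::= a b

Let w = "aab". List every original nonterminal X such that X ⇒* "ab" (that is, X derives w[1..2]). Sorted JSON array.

CNF form of G:
  S -> T0 A | T0 X2 | c
  A -> T0 T1
  T0 -> a
  T1 -> b
  X2 -> T1 S

CYK table (by increasing span) (cells [i..j] with 1 ≤ i ≤ j ≤ 2 only):
  T[1,1] 'a' = {T0}  orig:{}
  T[2,2] 'b' = {T1}  orig:{}
  T[1,2] 'ab' = {A}

Original NTs in T[1,2] deriving "ab": ["A"]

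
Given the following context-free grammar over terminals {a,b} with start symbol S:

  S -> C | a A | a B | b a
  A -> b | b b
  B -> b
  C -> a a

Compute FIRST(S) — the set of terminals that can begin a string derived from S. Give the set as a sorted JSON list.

FIRST sets, iterate to fixpoint:
[1]
  A via A→b: +{b}
  B via B→b: +{b}
  C via C→a a: +{a}
  S via S→C: +{a}
  S via S→b a: +{b}
  FIRST(S)={a,b}  FIRST(A)={b}  FIRST(B)={b}  FIRST(C)={a}
[2] (no change)
  FIRST(S)={a,b}  FIRST(A)={b}  FIRST(B)={b}  FIRST(C)={a}

FIRST(S) = ["a", "b"]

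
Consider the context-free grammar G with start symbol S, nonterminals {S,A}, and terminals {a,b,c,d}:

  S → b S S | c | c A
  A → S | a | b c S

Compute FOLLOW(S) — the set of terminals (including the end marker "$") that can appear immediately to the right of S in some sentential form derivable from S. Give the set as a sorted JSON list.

Compute FIRST by fixpoint:
round 1:
  A via A→a: +{a}
  A via A→b c S: +{b}
  S via S→b S S: +{b}
  S via S→c: +{c}
  FIRST(S)={b,c}  FIRST(A)={a,b}
round 2:
  A via A→S: +{c}
  FIRST(S)={b,c}  FIRST(A)={a,b,c}
round 3: — fixpoint
  FIRST(S)={b,c}  FIRST(A)={a,b,c}

Compute FOLLOW by fixpoint:
FOLLOW(S) := {$}
[1]
  S→b S S: FOLLOW(S) ⊇ FIRST(S) = {b,c}; new: +{b,c}
  S→c A: FOLLOW(A) ⊇ FOLLOW(S) ⊇ {$,b,c}; new: +{$,b,c}
  FOLLOW(S)={$,b,c}  FOLLOW(A)={$,b,c}
[2] (no change)
  FOLLOW(S)={$,b,c}  FOLLOW(A)={$,b,c}

FOLLOW(S) = ["$", "b", "c"]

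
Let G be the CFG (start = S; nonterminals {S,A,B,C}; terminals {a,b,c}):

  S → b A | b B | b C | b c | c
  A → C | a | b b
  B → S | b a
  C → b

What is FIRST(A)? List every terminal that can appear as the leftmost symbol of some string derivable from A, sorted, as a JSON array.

FIRST iteration:
[1]
  A via A→a: +{a}
  A via A→b b: +{b}
  B via B→b a: +{b}
  C via C→b: +{b}
  S via S→b A: +{b}
  S via S→c: +{c}
  FIRST[S]={b,c}  FIRST[A]={a,b}  FIRST[B]={b}  FIRST[C]={b}
[2]
  B via B→S: +{c}
  FIRST[S]={b,c}  FIRST[A]={a,b}  FIRST[B]={b,c}  FIRST[C]={b}
[3] (stable)
  FIRST[S]={b,c}  FIRST[A]={a,b}  FIRST[B]={b,c}  FIRST[C]={b}

FIRST(A) = ["a", "b"]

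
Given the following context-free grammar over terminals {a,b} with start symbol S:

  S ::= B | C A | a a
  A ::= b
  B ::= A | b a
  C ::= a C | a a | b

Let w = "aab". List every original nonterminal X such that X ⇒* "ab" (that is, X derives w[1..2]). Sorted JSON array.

CNF form of G:
  S -> C A | T0 T1 | T1 T1 | b
  A -> b
  B -> T0 T1 | b
  C -> T1 C | T1 T1 | b
  T0 -> b
  T1 -> a

CYK fill — only the sub-triangle for w[1..2]:
  [1..1]={T1}  "a"  orig:{}
  [2..2]={A,B,C,S,T0}  "b"  orig:{A,B,C,S}
  [1..2]={C}  "ab"

Original NTs in T[1,2] deriving "ab": ["C"]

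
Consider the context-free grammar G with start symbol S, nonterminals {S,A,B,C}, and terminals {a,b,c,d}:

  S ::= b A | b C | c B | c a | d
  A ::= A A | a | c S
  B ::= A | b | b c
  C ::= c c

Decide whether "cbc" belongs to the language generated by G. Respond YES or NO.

Convert to CNF:
  S -> T0 B | T0 T2 | T1 A | T1 C | d
  A -> A A | T0 S | a
  B -> A A | T0 S | T1 T0 | a | b
  C -> T0 T0
  T0 -> c
  T1 -> b
  T2 -> a

CYK table (by increasing span):
  [0..0]={T0}  "c"  orig:{}
  [1..1]={B,T1}  "b"  orig:{B}
  [2..2]={T0}  "c"  orig:{}
  [0..1]={S}  "cb"
  [1..2]={B}  "bc"
  [0..2]={S}  "cbc"

S ∈ T[0,2] ⇒ YES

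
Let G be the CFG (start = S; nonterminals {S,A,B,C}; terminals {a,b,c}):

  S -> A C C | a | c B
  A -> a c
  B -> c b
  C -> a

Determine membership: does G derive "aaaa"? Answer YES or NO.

Convert to CNF:
  S -> A X3 | T1 B | a
  A -> T0 T1
  B -> T1 T2
  C -> a
  T0 -> a
  T1 -> c
  T2 -> b
  X3 -> C C

Fill CYK table bottom-up:
  [0..0]={C,S,T0}  "a"  orig:{C,S}
  [1..1]={C,S,T0}  "a"  orig:{C,S}
  [2..2]={C,S,T0}  "a"  orig:{C,S}
  [3..3]={C,S,T0}  "a"  orig:{C,S}
  [0..1]={X3}  "aa"  orig:{}
  [1..2]={X3}  "aa"  orig:{}
  [2..3]={X3}  "aa"  orig:{}
  [0..2]=∅  "aaa"
  [1..3]=∅  "aaa"
  [0..3]=∅  "aaaa"

S ∉ T[0,3] ⇒ NO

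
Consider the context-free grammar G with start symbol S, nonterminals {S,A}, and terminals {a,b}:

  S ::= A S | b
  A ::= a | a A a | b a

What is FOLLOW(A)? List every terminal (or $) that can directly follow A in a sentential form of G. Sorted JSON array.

FIRST sets, iterate to fixpoint:
iter 1:
  A via A→a: +{a}
  A via A→b a: +{b}
  S via S→A S: +{a,b}
  S: {a,b}  A: {a,b}
iter 2: (no change)
  S: {a,b}  A: {a,b}

FOLLOW iteration:
FOLLOW(S) := {$}
[1]
  A→a A a: FOLLOW(A) ⊇ FIRST(a) = {a}; new: +{a}
  S→A S: FOLLOW(A) ⊇ FIRST(S) = {a,b}; new: +{b}
  FOLLOW[S]={$}  FOLLOW[A]={a,b}
[2] (stable)
  FOLLOW[S]={$}  FOLLOW[A]={a,b}

FOLLOW(A) = ["a", "b"]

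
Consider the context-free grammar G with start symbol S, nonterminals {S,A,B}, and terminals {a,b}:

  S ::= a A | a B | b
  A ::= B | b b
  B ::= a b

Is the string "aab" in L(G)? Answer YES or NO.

Convert to CNF:
  S -> T0 A | T0 B | b
  A -> T0 T1 | T1 T1
  B -> T0 T1
  T0 -> a
  T1 -> b

CYK table (by increasing span):
  [0..0]={T0}  "a"  orig:{}
  [1..1]={T0}  "a"  orig:{}
  [2..2]={S,T1}  "b"  orig:{S}
  [0..1]=∅  "aa"
  [1..2]={A,B}  "ab"
  [0..2]={S}  "aab"

S ∈ T[0,2] ⇒ YES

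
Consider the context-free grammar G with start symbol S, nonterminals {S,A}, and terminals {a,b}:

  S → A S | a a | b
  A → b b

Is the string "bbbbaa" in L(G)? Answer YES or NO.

CNF form of G:
  S -> A S | T1 T1 | b
  A -> T0 T0
  T0 -> b
  T1 -> a

CYK table (by increasing span):
  [0..0]={S,T0}  "b"  orig:{S}
  [1..1]={S,T0}  "b"  orig:{S}
  [2..2]={S,T0}  "b"  orig:{S}
  [3..3]={S,T0}  "b"  orig:{S}
  [4..4]={T1}  "a"  orig:{}
  [5..5]={T1}  "a"  orig:{}
  [0..1]={A}  "bb"
  [1..2]={A}  "bb"
  [2..3]={A}  "bb"
  [3..4]=∅  "ba"
  [4..5]={S}  "aa"
  [0..2]={S}  "bbb"
  [1..3]={S}  "bbb"
  [2..4]=∅  "bba"
  [3..5]=∅  "baa"
  [0..3]=∅  "bbbb"
  [1..4]=∅  "bbba"
  [2..5]={S}  "bbaa"
  [0..4]=∅  "bbbba"
  [1..5]=∅  "bbbaa"
  [0..5]={S}  "bbbbaa"

S ∈ T[0,5] ⇒ YES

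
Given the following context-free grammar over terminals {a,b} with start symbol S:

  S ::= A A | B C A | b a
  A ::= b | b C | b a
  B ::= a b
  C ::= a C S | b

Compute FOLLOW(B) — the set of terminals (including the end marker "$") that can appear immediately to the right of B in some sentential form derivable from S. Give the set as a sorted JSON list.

FIRST iteration:
iter 1:
  A via A→b: +{b}
  B via B→a b: +{a}
  C via C→a C S: +{a}
  C via C→b: +{b}
  S via S→A A: +{b}
  S via S→B C A: +{a}
  FIRST[S]={a,b}  FIRST[A]={b}  FIRST[B]={a}  FIRST[C]={a,b}
iter 2: (no change)
  FIRST[S]={a,b}  FIRST[A]={b}  FIRST[B]={a}  FIRST[C]={a,b}

FOLLOW iteration:
seed FOLLOW(S) with $
pass 1:
  C→a C S: FOLLOW(C) ⊇ FIRST(S) = {a,b}; new: +{a,b}
  C→a C S: FOLLOW(S) ⊇ FOLLOW(C) ⊇ {a,b}; new: +{a,b}
  S→A A: FOLLOW(A) ⊇ FIRST(A) = {b}; new: +{b}
  S→A A: FOLLOW(A) ⊇ FOLLOW(S) ⊇ {$,a,b}; new: +{$,a}
  S→B C A: FOLLOW(B) ⊇ FIRST(C) = {a,b}; new: +{a,b}
  FOLLOW[S]={$,a,b}  FOLLOW[A]={$,a,b}  FOLLOW[B]={a,b}  FOLLOW[C]={a,b}
pass 2:
  A→b C: FOLLOW(C) ⊇ FOLLOW(A) ⊇ {$,a,b}; new: +{$}
  FOLLOW[S]={$,a,b}  FOLLOW[A]={$,a,b}  FOLLOW[B]={a,b}  FOLLOW[C]={$,a,b}
pass 3: — fixpoint
  FOLLOW[S]={$,a,b}  FOLLOW[A]={$,a,b}  FOLLOW[B]={a,b}  FOLLOW[C]={$,a,b}

FOLLOW(B) = ["a", "b"]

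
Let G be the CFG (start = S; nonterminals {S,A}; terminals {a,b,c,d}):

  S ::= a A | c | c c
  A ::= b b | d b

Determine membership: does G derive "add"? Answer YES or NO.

Convert to CNF:
  S -> T2 A | T3 T3 | c
  A -> T0 T0 | T1 T0
  T0 -> b
  T1 -> d
  T2 -> a
  T3 -> c

Fill CYK table bottom-up:
  cell(0,0) a: {T2}  orig:{}
  cell(1,1) d: {T1}  orig:{}
  cell(2,2) d: {T1}  orig:{}
  cell(0,1) ad: ∅
  cell(1,2) dd: ∅
  cell(0,2) add: ∅

S ∉ T[0,2] ⇒ NO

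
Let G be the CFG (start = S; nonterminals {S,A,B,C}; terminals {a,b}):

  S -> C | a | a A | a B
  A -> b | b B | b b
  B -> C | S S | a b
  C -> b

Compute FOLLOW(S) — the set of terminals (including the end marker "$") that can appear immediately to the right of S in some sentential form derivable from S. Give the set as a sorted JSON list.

FIRST sets, iterate to fixpoint:
round 1:
  A via A→b: +{b}
  B via B→a b: +{a}
  C via C→b: +{b}
  S via S→C: +{b}
  S via S→a: +{a}
  FIRST[S]={a,b}  FIRST[A]={b}  FIRST[B]={a}  FIRST[C]={b}
round 2:
  B via B→C: +{b}
  FIRST[S]={a,b}  FIRST[A]={b}  FIRST[B]={a,b}  FIRST[C]={b}
round 3: done
  FIRST[S]={a,b}  FIRST[A]={b}  FIRST[B]={a,b}  FIRST[C]={b}

FOLLOW sets:
FOLLOW(S) := {$}
iter 1:
  B→S S: FOLLOW(S) ⊇ FIRST(S) = {a,b}; new: +{a,b}
  S→C: FOLLOW(C) ⊇ FOLLOW(S) ⊇ {$,a,b}; new: +{$,a,b}
  S→a A: FOLLOW(A) ⊇ FOLLOW(S) ⊇ {$,a,b}; new: +{$,a,b}
  S→a B: FOLLOW(B) ⊇ FOLLOW(S) ⊇ {$,a,b}; new: +{$,a,b}
  S: {$,a,b}  A: {$,a,b}  B: {$,a,b}  C: {$,a,b}
iter 2: (no change)
  S: {$,a,b}  A: {$,a,b}  B: {$,a,b}  C: {$,a,b}

FOLLOW(S) = ["$", "a", "b"]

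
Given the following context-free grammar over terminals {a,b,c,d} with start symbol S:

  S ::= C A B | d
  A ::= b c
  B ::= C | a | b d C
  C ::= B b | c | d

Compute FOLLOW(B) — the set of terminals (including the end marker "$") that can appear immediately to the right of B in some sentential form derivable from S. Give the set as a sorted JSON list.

FIRST sets, iterate to fixpoint:
pass 1:
  A via A→b c: +{b}
  B via B→a: +{a}
  B via B→b d C: +{b}
  C via C→B b: +{a,b}
  C via C→c: +{c}
  C via C→d: +{d}
  S via S→C A B: +{a,b,c,d}
  S: {a,b,c,d}  A: {b}  B: {a,b}  C: {a,b,c,d}
pass 2:
  B via B→C: +{c,d}
  S: {a,b,c,d}  A: {b}  B: {a,b,c,d}  C: {a,b,c,d}
pass 3: (stable)
  S: {a,b,c,d}  A: {b}  B: {a,b,c,d}  C: {a,b,c,d}

FOLLOW sets:
seed FOLLOW(S) with $
round 1:
  C→B b: FOLLOW(B) ⊇ FIRST(b) = {b}; new: +{b}
  S→C A B: FOLLOW(C) ⊇ FIRST(A) = {b}; new: +{b}
  S→C A B: FOLLOW(A) ⊇ FIRST(B) = {a,b,c,d}; new: +{a,b,c,d}
  S→C A B: FOLLOW(B) ⊇ FOLLOW(S) ⊇ {$}; new: +{$}
  FOLLOW(S)={$}  FOLLOW(A)={a,b,c,d}  FOLLOW(B)={$,b}  FOLLOW(C)={b}
round 2:
  B→C: FOLLOW(C) ⊇ FOLLOW(B) ⊇ {$,b}; new: +{$}
  FOLLOW(S)={$}  FOLLOW(A)={a,b,c,d}  FOLLOW(B)={$,b}  FOLLOW(C)={$,b}
round 3: (stable)
  FOLLOW(S)={$}  FOLLOW(A)={a,b,c,d}  FOLLOW(B)={$,b}  FOLLOW(C)={$,b}

FOLLOW(B) = ["$", "b"]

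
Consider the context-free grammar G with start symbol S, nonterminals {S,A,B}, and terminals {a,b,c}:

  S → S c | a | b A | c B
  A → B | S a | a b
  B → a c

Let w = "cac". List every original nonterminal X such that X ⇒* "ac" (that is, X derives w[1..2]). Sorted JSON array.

CNF form of G:
  S -> S T2 | T1 A | T2 B | a
  A -> S T0 | T0 T1 | T0 T2
  B -> T0 T2
  T0 -> a
  T1 -> b
  T2 -> c

CYK table (by increasing span) — only the sub-triangle for w[1..2]:
  T[1,1] 'a' = {S,T0}  orig:{S}
  T[2,2] 'c' = {T2}  orig:{}
  T[1,2] 'ac' = {A,B,S}

Original NTs in T[1,2] deriving "ac": ["A", "B", "S"]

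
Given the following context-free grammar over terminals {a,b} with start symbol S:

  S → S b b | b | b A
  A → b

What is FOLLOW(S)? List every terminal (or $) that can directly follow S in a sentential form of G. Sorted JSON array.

Compute FIRST by fixpoint:
round 1:
  A via A→b: +{b}
  S via S→b: +{b}
  FIRST[S]={b}  FIRST[A]={b}
round 2: (no change)
  FIRST[S]={b}  FIRST[A]={b}

FOLLOW sets:
seed FOLLOW(S) with $
[1]
  S→S b b: FOLLOW(S) ⊇ FIRST(b) = {b}; new: +{b}
  S→b A: FOLLOW(A) ⊇ FOLLOW(S) ⊇ {$,b}; new: +{$,b}
  FOLLOW(S)={$,b}  FOLLOW(A)={$,b}
[2] done
  FOLLOW(S)={$,b}  FOLLOW(A)={$,b}

FOLLOW(S) = ["$", "b"]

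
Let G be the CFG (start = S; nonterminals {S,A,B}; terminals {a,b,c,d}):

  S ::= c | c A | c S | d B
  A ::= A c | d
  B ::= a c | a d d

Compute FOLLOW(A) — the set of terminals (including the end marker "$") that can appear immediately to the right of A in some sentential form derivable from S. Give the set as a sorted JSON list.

Compute FIRST by fixpoint:
[1]
  A via A→d: +{d}
  B via B→a c: +{a}
  S via S→c: +{c}
  S via S→d B: +{d}
  S: {c,d}  A: {d}  B: {a}
[2] (no change)
  S: {c,d}  A: {d}  B: {a}

FOLLOW sets:
seed FOLLOW(S) with $
round 1:
  A→A c: FOLLOW(A) ⊇ FIRST(c) = {c}; new: +{c}
  S→c A: FOLLOW(A) ⊇ FOLLOW(S) ⊇ {$}; new: +{$}
  S→d B: FOLLOW(B) ⊇ FOLLOW(S) ⊇ {$}; new: +{$}
  FOLLOW[S]={$}  FOLLOW[A]={$,c}  FOLLOW[B]={$}
round 2: — fixpoint
  FOLLOW[S]={$}  FOLLOW[A]={$,c}  FOLLOW[B]={$}

FOLLOW(A) = ["$", "c"]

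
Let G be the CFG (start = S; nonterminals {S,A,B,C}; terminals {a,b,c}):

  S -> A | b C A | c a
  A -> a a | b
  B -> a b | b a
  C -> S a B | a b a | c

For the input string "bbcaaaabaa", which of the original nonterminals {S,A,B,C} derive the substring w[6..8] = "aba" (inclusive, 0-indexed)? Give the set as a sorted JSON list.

CNF form of G:
  S -> T0 T0 | T1 X5 | T2 T0 | b
  A -> T0 T0 | b
  B -> T0 T1 | T1 T0
  C -> S X3 | T0 X4 | c
  T0 -> a
  T1 -> b
  T2 -> c
  X3 -> T0 B
  X4 -> T1 T0
  X5 -> C A

Fill CYK table bottom-up, restricted to cells inside w[6..8]:
  [6..6]={T0}  "a"  orig:{}
  [7..7]={A,S,T1}  "b"  orig:{A,S}
  [8..8]={T0}  "a"  orig:{}
  [6..7]={B}  "ab"
  [7..8]={B,X4}  "ba"  orig:{B}
  [6..8]={C,X3}  "aba"  orig:{C}

Original NTs in T[6,8] deriving "aba": ["C"]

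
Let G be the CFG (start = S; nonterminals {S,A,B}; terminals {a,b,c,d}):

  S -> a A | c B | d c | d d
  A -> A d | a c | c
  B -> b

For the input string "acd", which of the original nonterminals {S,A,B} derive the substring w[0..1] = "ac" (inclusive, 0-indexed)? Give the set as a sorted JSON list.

CNF form of G:
  S -> T0 T0 | T0 T2 | T1 A | T2 B
  A -> A T0 | T1 T2 | c
  B -> b
  T0 -> d
  T1 -> a
  T2 -> c

CYK table (by increasing span) — only the sub-triangle for w[0..1]:
  cell(0,0) a: {T1}  orig:{}
  cell(1,1) c: {A,T2}  orig:{A}
  cell(0,1) ac: {A,S}

Original NTs in T[0,1] deriving "ac": ["A", "S"]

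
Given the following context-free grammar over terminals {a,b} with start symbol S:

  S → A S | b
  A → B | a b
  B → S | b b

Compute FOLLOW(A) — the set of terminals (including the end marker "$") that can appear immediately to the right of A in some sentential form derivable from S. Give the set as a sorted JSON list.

Compute FIRST by fixpoint:
[1]
  A via A→a b: +{a}
  B via B→b b: +{b}
  S via S→A S: +{a}
  S via S→b: +{b}
  FIRST(S)={a,b}  FIRST(A)={a}  FIRST(B)={b}
[2]
  A via A→B: +{b}
  B via B→S: +{a}
  FIRST(S)={a,b}  FIRST(A)={a,b}  FIRST(B)={a,b}
[3] (stable)
  FIRST(S)={a,b}  FIRST(A)={a,b}  FIRST(B)={a,b}

FOLLOW iteration:
seed FOLLOW(S) with $
round 1:
  S→A S: FOLLOW(A) ⊇ FIRST(S) = {a,b}; new: +{a,b}
  S: {$}  A: {a,b}  B: {}
round 2:
  A→B: FOLLOW(B) ⊇ FOLLOW(A) ⊇ {a,b}; new: +{a,b}
  B→S: FOLLOW(S) ⊇ FOLLOW(B) ⊇ {a,b}; new: +{a,b}
  S: {$,a,b}  A: {a,b}  B: {a,b}
round 3: (no change)
  S: {$,a,b}  A: {a,b}  B: {a,b}

FOLLOW(A) = ["a", "b"]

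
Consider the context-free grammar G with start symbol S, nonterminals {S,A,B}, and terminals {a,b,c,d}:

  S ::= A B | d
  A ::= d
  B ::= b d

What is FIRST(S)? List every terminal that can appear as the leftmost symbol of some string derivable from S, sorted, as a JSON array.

FIRST iteration:
round 1:
  A via A→d: +{d}
  B via B→b d: +{b}
  S via S→A B: +{d}
  FIRST[S]={d}  FIRST[A]={d}  FIRST[B]={b}
round 2: done
  FIRST[S]={d}  FIRST[A]={d}  FIRST[B]={b}

FIRST(S) = ["d"]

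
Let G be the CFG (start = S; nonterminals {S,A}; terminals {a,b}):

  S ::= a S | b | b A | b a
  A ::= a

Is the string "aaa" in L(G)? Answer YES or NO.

CNF form of G:
  S -> T0 S | T1 A | T1 T0 | b
  A -> a
  T0 -> a
  T1 -> b

Fill CYK table bottom-up:
  T[0,0] 'a' = {A,T0}  orig:{A}
  T[1,1] 'a' = {A,T0}  orig:{A}
  T[2,2] 'a' = {A,T0}  orig:{A}
  T[0,1] 'aa' = ∅
  T[1,2] 'aa' = ∅
  T[0,2] 'aaa' = ∅

S ∉ T[0,2] ⇒ NO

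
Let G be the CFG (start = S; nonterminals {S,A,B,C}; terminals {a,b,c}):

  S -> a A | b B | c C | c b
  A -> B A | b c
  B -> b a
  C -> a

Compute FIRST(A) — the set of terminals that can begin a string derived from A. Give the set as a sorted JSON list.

FIRST iteration:
round 1:
  A via A→b c: +{b}
  B via B→b a: +{b}
  C via C→a: +{a}
  S via S→a A: +{a}
  S via S→b B: +{b}
  S via S→c C: +{c}
  FIRST(S)={a,b,c}  FIRST(A)={b}  FIRST(B)={b}  FIRST(C)={a}
round 2: done
  FIRST(S)={a,b,c}  FIRST(A)={b}  FIRST(B)={b}  FIRST(C)={a}

FIRST(A) = ["b"]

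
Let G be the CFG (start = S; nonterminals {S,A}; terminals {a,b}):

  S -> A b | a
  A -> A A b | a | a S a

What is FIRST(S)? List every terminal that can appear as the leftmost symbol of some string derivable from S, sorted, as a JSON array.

FIRST sets, iterate to fixpoint:
iter 1:
  A via A→a: +{a}
  S via S→A b: +{a}
  FIRST[S]={a}  FIRST[A]={a}
iter 2: done
  FIRST[S]={a}  FIRST[A]={a}

FIRST(S) = ["a"]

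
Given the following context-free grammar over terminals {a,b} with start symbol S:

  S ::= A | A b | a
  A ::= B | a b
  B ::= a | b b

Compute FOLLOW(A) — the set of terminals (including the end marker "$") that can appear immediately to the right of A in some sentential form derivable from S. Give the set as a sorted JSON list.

FIRST sets, iterate to fixpoint:
iter 1:
  A via A→a b: +{a}
  B via B→a: +{a}
  B via B→b b: +{b}
  S via S→A: +{a}
  FIRST(S)={a}  FIRST(A)={a}  FIRST(B)={a,b}
iter 2:
  A via A→B: +{b}
  S via S→A: +{b}
  FIRST(S)={a,b}  FIRST(A)={a,b}  FIRST(B)={a,b}
iter 3: done
  FIRST(S)={a,b}  FIRST(A)={a,b}  FIRST(B)={a,b}

FOLLOW iteration:
FOLLOW(S) := {$}
[1]
  S→A: FOLLOW(A) ⊇ FOLLOW(S) ⊇ {$}; new: +{$}
  S→A b: FOLLOW(A) ⊇ FIRST(b) = {b}; new: +{b}
  S: {$}  A: {$,b}  B: {}
[2]
  A→B: FOLLOW(B) ⊇ FOLLOW(A) ⊇ {$,b}; new: +{$,b}
  S: {$}  A: {$,b}  B: {$,b}
[3] — fixpoint
  S: {$}  A: {$,b}  B: {$,b}

FOLLOW(A) = ["$", "b"]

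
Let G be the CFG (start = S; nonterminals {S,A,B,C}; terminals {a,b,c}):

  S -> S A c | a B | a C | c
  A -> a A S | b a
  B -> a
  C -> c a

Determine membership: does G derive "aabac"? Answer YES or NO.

CNF form of G:
  S -> S X4 | T0 B | T0 C | c
  A -> T0 X3 | T1 T0
  B -> a
  C -> T2 T0
  T0 -> a
  T1 -> b
  T2 -> c
  X3 -> A S
  X4 -> A T2

CYK table (by increasing span):
  [0..0]={B,T0}  "a"  orig:{B}
  [1..1]={B,T0}  "a"  orig:{B}
  [2..2]={T1}  "b"  orig:{}
  [3..3]={B,T0}  "a"  orig:{B}
  [4..4]={S,T2}  "c"  orig:{S}
  [0..1]={S}  "aa"
  [1..2]=∅  "ab"
  [2..3]={A}  "ba"
  [3..4]=∅  "ac"
  [0..2]=∅  "aab"
  [1..3]=∅  "aba"
  [2..4]={X3,X4}  "bac"  orig:{}
  [0..3]=∅  "aaba"
  [1..4]={A}  "abac"
  [0..4]={S}  "aabac"

S ∈ T[0,4] ⇒ YES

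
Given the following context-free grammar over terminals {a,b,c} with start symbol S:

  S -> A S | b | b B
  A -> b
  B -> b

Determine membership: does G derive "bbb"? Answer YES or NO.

Convert to CNF:
  S -> A S | T0 B | b
  A -> b
  B -> b
  T0 -> b

Fill CYK table bottom-up:
  cell(0,0) b: {A,B,S,T0}  orig:{A,B,S}
  cell(1,1) b: {A,B,S,T0}  orig:{A,B,S}
  cell(2,2) b: {A,B,S,T0}  orig:{A,B,S}
  cell(0,1) bb: {S}
  cell(1,2) bb: {S}
  cell(0,2) bbb: {S}

S ∈ T[0,2] ⇒ YES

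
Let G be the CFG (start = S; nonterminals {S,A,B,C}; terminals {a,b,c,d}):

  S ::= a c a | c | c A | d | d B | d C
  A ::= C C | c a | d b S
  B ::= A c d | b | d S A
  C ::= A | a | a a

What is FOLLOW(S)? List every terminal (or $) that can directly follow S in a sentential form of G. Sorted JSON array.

FIRST iteration:
iter 1:
  A via A→c a: +{c}
  A via A→d b S: +{d}
  B via B→A c d: +{c,d}
  B via B→b: +{b}
  C via C→A: +{c,d}
  C via C→a: +{a}
  S via S→a c a: +{a}
  S via S→c: +{c}
  S via S→d: +{d}
  FIRST[S]={a,c,d}  FIRST[A]={c,d}  FIRST[B]={b,c,d}  FIRST[C]={a,c,d}
iter 2:
  A via A→C C: +{a}
  B via B→A c d: +{a}
  FIRST[S]={a,c,d}  FIRST[A]={a,c,d}  FIRST[B]={a,b,c,d}  FIRST[C]={a,c,d}
iter 3: done
  FIRST[S]={a,c,d}  FIRST[A]={a,c,d}  FIRST[B]={a,b,c,d}  FIRST[C]={a,c,d}

FOLLOW sets:
seed FOLLOW(S) with $
pass 1:
  A→C C: FOLLOW(C) ⊇ FIRST(C) = {a,c,d}; new: +{a,c,d}
  B→A c d: FOLLOW(A) ⊇ FIRST(c) = {c}; new: +{c}
  B→d S A: FOLLOW(S) ⊇ FIRST(A) = {a,c,d}; new: +{a,c,d}
  C→A: FOLLOW(A) ⊇ FOLLOW(C) ⊇ {a,c,d}; new: +{a,d}
  S→c A: FOLLOW(A) ⊇ FOLLOW(S) ⊇ {$,a,c,d}; new: +{$}
  S→d B: FOLLOW(B) ⊇ FOLLOW(S) ⊇ {$,a,c,d}; new: +{$,a,c,d}
  S→d C: FOLLOW(C) ⊇ FOLLOW(S) ⊇ {$,a,c,d}; new: +{$}
  S: {$,a,c,d}  A: {$,a,c,d}  B: {$,a,c,d}  C: {$,a,c,d}
pass 2: — fixpoint
  S: {$,a,c,d}  A: {$,a,c,d}  B: {$,a,c,d}  C: {$,a,c,d}

FOLLOW(S) = ["$", "a", "c", "d"]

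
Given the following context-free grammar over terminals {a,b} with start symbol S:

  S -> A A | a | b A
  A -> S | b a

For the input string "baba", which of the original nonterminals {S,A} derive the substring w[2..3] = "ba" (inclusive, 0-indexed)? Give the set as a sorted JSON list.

CNF form of G:
  S -> A A | T0 A | a
  A -> A A | T0 A | T0 T1 | a
  T0 -> b
  T1 -> a

CYK fill (cells [i..j] with 2 ≤ i ≤ j ≤ 3 only):
  [2..2]={T0}  "b"  orig:{}
  [3..3]={A,S,T1}  "a"  orig:{A,S}
  [2..3]={A,S}  "ba"

Original NTs in T[2,3] deriving "ba": ["A", "S"]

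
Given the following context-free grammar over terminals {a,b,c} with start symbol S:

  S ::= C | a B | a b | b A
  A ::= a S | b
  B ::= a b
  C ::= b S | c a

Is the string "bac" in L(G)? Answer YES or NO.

CNF form of G:
  S -> T0 B | T0 T1 | T1 A | T1 S | T2 T0
  A -> T0 S | b
  B -> T0 T1
  C -> T1 S | T2 T0
  T0 -> a
  T1 -> b
  T2 -> c

CYK fill:
  cell(0,0) b: {A,T1}  orig:{A}
  cell(1,1) a: {T0}  orig:{}
  cell(2,2) c: {T2}  orig:{}
  cell(0,1) ba: ∅
  cell(1,2) ac: ∅
  cell(0,2) bac: ∅

S ∉ T[0,2] ⇒ NO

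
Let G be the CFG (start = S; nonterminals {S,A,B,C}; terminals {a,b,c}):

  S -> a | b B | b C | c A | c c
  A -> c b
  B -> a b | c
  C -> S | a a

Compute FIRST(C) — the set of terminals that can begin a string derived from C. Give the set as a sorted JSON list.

FIRST sets, iterate to fixpoint:
iter 1:
  A via A→c b: +{c}
  B via B→a b: +{a}
  B via B→c: +{c}
  C via C→a a: +{a}
  S via S→a: +{a}
  S via S→b B: +{b}
  S via S→c A: +{c}
  FIRST(S)={a,b,c}  FIRST(A)={c}  FIRST(B)={a,c}  FIRST(C)={a}
iter 2:
  C via C→S: +{b,c}
  FIRST(S)={a,b,c}  FIRST(A)={c}  FIRST(B)={a,c}  FIRST(C)={a,b,c}
iter 3: done
  FIRST(S)={a,b,c}  FIRST(A)={c}  FIRST(B)={a,c}  FIRST(C)={a,b,c}

FIRST(C) = ["a", "b", "c"]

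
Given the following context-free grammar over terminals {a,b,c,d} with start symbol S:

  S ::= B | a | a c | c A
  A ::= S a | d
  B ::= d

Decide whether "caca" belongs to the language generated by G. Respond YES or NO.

Convert to CNF:
  S -> T0 T1 | T1 A | a | d
  A -> S T0 | d
  B -> d
  T0 -> a
  T1 -> c

Fill CYK table bottom-up:
  T[0,0] 'c' = {T1}  orig:{}
  T[1,1] 'a' = {S,T0}  orig:{S}
  T[2,2] 'c' = {T1}  orig:{}
  T[3,3] 'a' = {S,T0}  orig:{S}
  T[0,1] 'ca' = ∅
  T[1,2] 'ac' = {S}
  T[2,3] 'ca' = ∅
  T[0,2] 'cac' = ∅
  T[1,3] 'aca' = {A}
  T[0,3] 'caca' = {S}

S ∈ T[0,3] ⇒ YES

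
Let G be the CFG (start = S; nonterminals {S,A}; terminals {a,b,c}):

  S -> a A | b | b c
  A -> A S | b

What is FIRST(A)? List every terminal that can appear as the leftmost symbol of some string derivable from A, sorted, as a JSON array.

FIRST iteration:
iter 1:
  A via A→b: +{b}
  S via S→a A: +{a}
  S via S→b: +{b}
  FIRST(S)={a,b}  FIRST(A)={b}
iter 2: (stable)
  FIRST(S)={a,b}  FIRST(A)={b}

FIRST(A) = ["b"]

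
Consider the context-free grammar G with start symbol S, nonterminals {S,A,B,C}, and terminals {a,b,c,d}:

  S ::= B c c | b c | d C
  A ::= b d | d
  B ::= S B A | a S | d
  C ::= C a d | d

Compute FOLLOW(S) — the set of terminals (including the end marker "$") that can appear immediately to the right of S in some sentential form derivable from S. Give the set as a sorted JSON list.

FIRST sets, iterate to fixpoint:
pass 1:
  A via A→b d: +{b}
  A via A→d: +{d}
  B via B→a S: +{a}
  B via B→d: +{d}
  C via C→d: +{d}
  S via S→B c c: +{a,d}
  S via S→b c: +{b}
  S: {a,b,d}  A: {b,d}  B: {a,d}  C: {d}
pass 2:
  B via B→S B A: +{b}
  S: {a,b,d}  A: {b,d}  B: {a,b,d}  C: {d}
pass 3: (stable)
  S: {a,b,d}  A: {b,d}  B: {a,b,d}  C: {d}

Compute FOLLOW by fixpoint:
initialize: $ ∈ FOLLOW(S)
round 1:
  B→S B A: FOLLOW(S) ⊇ FIRST(B) = {a,b,d}; new: +{a,b,d}
  B→S B A: FOLLOW(B) ⊇ FIRST(A) = {b,d}; new: +{b,d}
  B→S B A: FOLLOW(A) ⊇ FOLLOW(B) ⊇ {b,d}; new: +{b,d}
  C→C a d: FOLLOW(C) ⊇ FIRST(a) = {a}; new: +{a}
  S→B c c: FOLLOW(B) ⊇ FIRST(c) = {c}; new: +{c}
  S→d C: FOLLOW(C) ⊇ FOLLOW(S) ⊇ {$,a,b,d}; new: +{$,b,d}
  FOLLOW[S]={$,a,b,d}  FOLLOW[A]={b,d}  FOLLOW[B]={b,c,d}  FOLLOW[C]={$,a,b,d}
round 2:
  B→S B A: FOLLOW(A) ⊇ FOLLOW(B) ⊇ {b,c,d}; new: +{c}
  B→a S: FOLLOW(S) ⊇ FOLLOW(B) ⊇ {b,c,d}; new: +{c}
  S→d C: FOLLOW(C) ⊇ FOLLOW(S) ⊇ {$,a,b,c,d}; new: +{c}
  FOLLOW[S]={$,a,b,c,d}  FOLLOW[A]={b,c,d}  FOLLOW[B]={b,c,d}  FOLLOW[C]={$,a,b,c,d}
round 3: (stable)
  FOLLOW[S]={$,a,b,c,d}  FOLLOW[A]={b,c,d}  FOLLOW[B]={b,c,d}  FOLLOW[C]={$,a,b,c,d}

FOLLOW(S) = ["$", "a", "b", "c", "d"]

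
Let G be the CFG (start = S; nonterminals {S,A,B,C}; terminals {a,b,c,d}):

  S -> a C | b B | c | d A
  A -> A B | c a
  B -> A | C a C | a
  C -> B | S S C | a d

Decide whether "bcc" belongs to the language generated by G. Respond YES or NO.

Convert to CNF:
  S -> T1 C | T2 A | T3 B | c
  A -> A B | T0 T1
  B -> A B | C X4 | T0 T1 | a
  C -> A B | C X5 | S X6 | T0 T1 | T1 T2 | a
  T0 -> c
  T1 -> a
  T2 -> d
  T3 -> b
  X4 -> T1 C
  X5 -> T1 C
  X6 -> S C

CYK table (by increasing span):
  T[0,0] 'b' = {T3}  orig:{}
  T[1,1] 'c' = {S,T0}  orig:{S}
  T[2,2] 'c' = {S,T0}  orig:{S}
  T[0,1] 'bc' = ∅
  T[1,2] 'cc' = ∅
  T[0,2] 'bcc' = ∅

S ∉ T[0,2] ⇒ NO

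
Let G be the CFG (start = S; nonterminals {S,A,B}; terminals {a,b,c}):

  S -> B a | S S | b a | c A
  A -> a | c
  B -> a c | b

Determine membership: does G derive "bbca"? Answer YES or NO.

CNF form of G:
  S -> B T0 | S S | T1 A | T2 T0
  A -> a | c
  B -> T0 T1 | b
  T0 -> a
  T1 -> c
  T2 -> b

CYK table (by increasing span):
  cell(0,0) b: {B,T2}  orig:{B}
  cell(1,1) b: {B,T2}  orig:{B}
  cell(2,2) c: {A,T1}  orig:{A}
  cell(3,3) a: {A,T0}  orig:{A}
  cell(0,1) bb: ∅
  cell(1,2) bc: ∅
  cell(2,3) ca: {S}
  cell(0,2) bbc: ∅
  cell(1,3) bca: ∅
  cell(0,3) bbca: ∅

S ∉ T[0,3] ⇒ NO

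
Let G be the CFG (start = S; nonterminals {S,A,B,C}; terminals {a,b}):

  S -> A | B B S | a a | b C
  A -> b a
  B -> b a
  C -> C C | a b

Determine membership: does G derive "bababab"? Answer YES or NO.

Convert to CNF:
  S -> B X2 | T0 C | T0 T1 | T1 T1
  A -> T0 T1
  B -> T0 T1
  C -> C C | T1 T0
  T0 -> b
  T1 -> a
  X2 -> B S

Fill CYK table bottom-up:
  T[0,0] 'b' = {T0}  orig:{}
  T[1,1] 'a' = {T1}  orig:{}
  T[2,2] 'b' = {T0}  orig:{}
  T[3,3] 'a' = {T1}  orig:{}
  T[4,4] 'b' = {T0}  orig:{}
  T[5,5] 'a' = {T1}  orig:{}
  T[6,6] 'b' = {T0}  orig:{}
  T[0,1] 'ba' = {A,B,S}
  T[1,2] 'ab' = {C}
  T[2,3] 'ba' = {A,B,S}
  T[3,4] 'ab' = {C}
  T[4,5] 'ba' = {A,B,S}
  T[5,6] 'ab' = {C}
  T[0,2] 'bab' = {S}
  T[1,3] 'aba' = ∅
  T[2,4] 'bab' = {S}
  T[3,5] 'aba' = ∅
  T[4,6] 'bab' = {S}
  T[0,3] 'baba' = {X2}  orig:{}
  T[1,4] 'abab' = {C}
  T[2,5] 'baba' = {X2}  orig:{}
  T[3,6] 'abab' = {C}
  T[0,4] 'babab' = {S,X2}  orig:{S}
  T[1,5] 'ababa' = ∅
  T[2,6] 'babab' = {S,X2}  orig:{S}
  T[0,5] 'bababa' = {S}
  T[1,6] 'ababab' = {C}
  T[0,6] 'bababab' = {S,X2}  orig:{S}

S ∈ T[0,6] ⇒ YES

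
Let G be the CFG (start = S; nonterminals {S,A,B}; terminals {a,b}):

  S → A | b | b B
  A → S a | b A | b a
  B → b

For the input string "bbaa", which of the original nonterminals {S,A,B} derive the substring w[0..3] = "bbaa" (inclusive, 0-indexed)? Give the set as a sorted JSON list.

Convert to CNF:
  S -> S T0 | T1 A | T1 B | T1 T0 | b
  A -> S T0 | T1 A | T1 T0
  B -> b
  T0 -> a
  T1 -> b

CYK table (by increasing span), restricted to cells inside w[0..3]:
  cell(0,0) b: {B,S,T1}  orig:{B,S}
  cell(1,1) b: {B,S,T1}  orig:{B,S}
  cell(2,2) a: {T0}  orig:{}
  cell(3,3) a: {T0}  orig:{}
  cell(0,1) bb: {S}
  cell(1,2) ba: {A,S}
  cell(2,3) aa: ∅
  cell(0,2) bba: {A,S}
  cell(1,3) baa: {A,S}
  cell(0,3) bbaa: {A,S}

Original NTs in T[0,3] deriving "bbaa": ["A", "S"]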